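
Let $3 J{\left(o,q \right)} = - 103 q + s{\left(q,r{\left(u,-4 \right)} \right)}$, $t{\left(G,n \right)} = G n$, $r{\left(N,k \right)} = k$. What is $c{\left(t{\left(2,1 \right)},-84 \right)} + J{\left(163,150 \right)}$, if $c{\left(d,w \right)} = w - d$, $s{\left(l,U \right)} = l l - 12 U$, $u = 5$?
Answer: $2280$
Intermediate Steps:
$s{\left(l,U \right)} = l^{2} - 12 U$
$J{\left(o,q \right)} = 16 - \frac{103 q}{3} + \frac{q^{2}}{3}$ ($J{\left(o,q \right)} = \frac{- 103 q + \left(q^{2} - -48\right)}{3} = \frac{- 103 q + \left(q^{2} + 48\right)}{3} = \frac{- 103 q + \left(48 + q^{2}\right)}{3} = \frac{48 + q^{2} - 103 q}{3} = 16 - \frac{103 q}{3} + \frac{q^{2}}{3}$)
$c{\left(t{\left(2,1 \right)},-84 \right)} + J{\left(163,150 \right)} = \left(-84 - 2 \cdot 1\right) + \left(16 - 5150 + \frac{150^{2}}{3}\right) = \left(-84 - 2\right) + \left(16 - 5150 + \frac{1}{3} \cdot 22500\right) = \left(-84 - 2\right) + \left(16 - 5150 + 7500\right) = -86 + 2366 = 2280$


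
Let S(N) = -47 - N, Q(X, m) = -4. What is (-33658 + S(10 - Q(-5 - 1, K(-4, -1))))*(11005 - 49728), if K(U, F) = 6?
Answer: 1305700837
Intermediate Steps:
(-33658 + S(10 - Q(-5 - 1, K(-4, -1))))*(11005 - 49728) = (-33658 + (-47 - (10 - 1*(-4))))*(11005 - 49728) = (-33658 + (-47 - (10 + 4)))*(-38723) = (-33658 + (-47 - 1*14))*(-38723) = (-33658 + (-47 - 14))*(-38723) = (-33658 - 61)*(-38723) = -33719*(-38723) = 1305700837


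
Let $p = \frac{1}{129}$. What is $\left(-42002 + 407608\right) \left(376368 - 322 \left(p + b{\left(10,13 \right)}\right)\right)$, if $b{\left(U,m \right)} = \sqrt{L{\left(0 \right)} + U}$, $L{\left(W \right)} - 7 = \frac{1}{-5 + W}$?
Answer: $\frac{17750591746900}{129} - \frac{235450264 \sqrt{105}}{5} \approx 1.3712 \cdot 10^{11}$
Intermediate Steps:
$L{\left(W \right)} = 7 + \frac{1}{-5 + W}$
$b{\left(U,m \right)} = \sqrt{\frac{34}{5} + U}$ ($b{\left(U,m \right)} = \sqrt{\frac{-34 + 7 \cdot 0}{-5 + 0} + U} = \sqrt{\frac{-34 + 0}{-5} + U} = \sqrt{\left(- \frac{1}{5}\right) \left(-34\right) + U} = \sqrt{\frac{34}{5} + U}$)
$p = \frac{1}{129} \approx 0.0077519$
$\left(-42002 + 407608\right) \left(376368 - 322 \left(p + b{\left(10,13 \right)}\right)\right) = \left(-42002 + 407608\right) \left(376368 - 322 \left(\frac{1}{129} + \frac{\sqrt{170 + 25 \cdot 10}}{5}\right)\right) = 365606 \left(376368 - 322 \left(\frac{1}{129} + \frac{\sqrt{170 + 250}}{5}\right)\right) = 365606 \left(376368 - 322 \left(\frac{1}{129} + \frac{\sqrt{420}}{5}\right)\right) = 365606 \left(376368 - 322 \left(\frac{1}{129} + \frac{2 \sqrt{105}}{5}\right)\right) = 365606 \left(376368 - \left(\frac{322}{129} + \frac{644 \sqrt{105}}{5}\right)\right) = 365606 \left(\frac{48551150}{129} - \frac{644 \sqrt{105}}{5}\right) = \frac{17750591746900}{129} - \frac{235450264 \sqrt{105}}{5}$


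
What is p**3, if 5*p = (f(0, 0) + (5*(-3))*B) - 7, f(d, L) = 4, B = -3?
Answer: 74088/125 ≈ 592.70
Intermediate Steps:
p = 42/5 (p = ((4 + (5*(-3))*(-3)) - 7)/5 = ((4 - 15*(-3)) - 7)/5 = ((4 + 45) - 7)/5 = (49 - 7)/5 = (1/5)*42 = 42/5 ≈ 8.4000)
p**3 = (42/5)**3 = 74088/125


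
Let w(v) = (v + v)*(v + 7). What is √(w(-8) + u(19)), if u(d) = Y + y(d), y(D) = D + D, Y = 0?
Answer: 3*√6 ≈ 7.3485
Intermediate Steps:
y(D) = 2*D
w(v) = 2*v*(7 + v) (w(v) = (2*v)*(7 + v) = 2*v*(7 + v))
u(d) = 2*d (u(d) = 0 + 2*d = 2*d)
√(w(-8) + u(19)) = √(2*(-8)*(7 - 8) + 2*19) = √(2*(-8)*(-1) + 38) = √(16 + 38) = √54 = 3*√6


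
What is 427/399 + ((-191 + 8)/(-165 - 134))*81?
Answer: 863150/17043 ≈ 50.645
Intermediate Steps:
427/399 + ((-191 + 8)/(-165 - 134))*81 = 427*(1/399) - 183/(-299)*81 = 61/57 - 183*(-1/299)*81 = 61/57 + (183/299)*81 = 61/57 + 14823/299 = 863150/17043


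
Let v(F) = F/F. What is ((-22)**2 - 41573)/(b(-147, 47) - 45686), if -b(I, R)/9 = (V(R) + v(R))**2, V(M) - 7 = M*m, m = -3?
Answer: 41089/204887 ≈ 0.20054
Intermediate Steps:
v(F) = 1
V(M) = 7 - 3*M (V(M) = 7 + M*(-3) = 7 - 3*M)
b(I, R) = -9*(8 - 3*R)**2 (b(I, R) = -9*((7 - 3*R) + 1)**2 = -9*(8 - 3*R)**2)
((-22)**2 - 41573)/(b(-147, 47) - 45686) = ((-22)**2 - 41573)/(-9*(-8 + 3*47)**2 - 45686) = (484 - 41573)/(-9*(-8 + 141)**2 - 45686) = -41089/(-9*133**2 - 45686) = -41089/(-9*17689 - 45686) = -41089/(-159201 - 45686) = -41089/(-204887) = -41089*(-1/204887) = 41089/204887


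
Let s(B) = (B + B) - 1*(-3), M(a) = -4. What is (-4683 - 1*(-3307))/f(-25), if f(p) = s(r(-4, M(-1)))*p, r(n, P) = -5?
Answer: -1376/175 ≈ -7.8629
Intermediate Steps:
s(B) = 3 + 2*B (s(B) = 2*B + 3 = 3 + 2*B)
f(p) = -7*p (f(p) = (3 + 2*(-5))*p = (3 - 10)*p = -7*p)
(-4683 - 1*(-3307))/f(-25) = (-4683 - 1*(-3307))/((-7*(-25))) = (-4683 + 3307)/175 = -1376*1/175 = -1376/175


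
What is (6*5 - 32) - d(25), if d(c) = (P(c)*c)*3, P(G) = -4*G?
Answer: 7498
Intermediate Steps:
d(c) = -12*c² (d(c) = ((-4*c)*c)*3 = -4*c²*3 = -12*c²)
(6*5 - 32) - d(25) = (6*5 - 32) - (-12)*25² = (30 - 32) - (-12)*625 = -2 - 1*(-7500) = -2 + 7500 = 7498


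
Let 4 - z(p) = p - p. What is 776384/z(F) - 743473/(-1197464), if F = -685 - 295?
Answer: 232423716017/1197464 ≈ 1.9410e+5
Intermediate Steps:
F = -980
z(p) = 4 (z(p) = 4 - (p - p) = 4 - 1*0 = 4 + 0 = 4)
776384/z(F) - 743473/(-1197464) = 776384/4 - 743473/(-1197464) = 776384*(¼) - 743473*(-1/1197464) = 194096 + 743473/1197464 = 232423716017/1197464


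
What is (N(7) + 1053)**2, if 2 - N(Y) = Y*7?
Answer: 1012036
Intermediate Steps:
N(Y) = 2 - 7*Y (N(Y) = 2 - Y*7 = 2 - 7*Y)
(N(7) + 1053)**2 = ((2 - 7*7) + 1053)**2 = ((2 - 49) + 1053)**2 = (-47 + 1053)**2 = 1006**2 = 1012036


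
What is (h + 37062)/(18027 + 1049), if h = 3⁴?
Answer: 37143/19076 ≈ 1.9471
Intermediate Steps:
h = 81
(h + 37062)/(18027 + 1049) = (81 + 37062)/(18027 + 1049) = 37143/19076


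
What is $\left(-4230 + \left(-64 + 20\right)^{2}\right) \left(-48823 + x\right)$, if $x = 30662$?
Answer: $41661334$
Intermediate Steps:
$\left(-4230 + \left(-64 + 20\right)^{2}\right) \left(-48823 + x\right) = \left(-4230 + \left(-64 + 20\right)^{2}\right) \left(-48823 + 30662\right) = \left(-4230 + \left(-44\right)^{2}\right) \left(-18161\right) = \left(-4230 + 1936\right) \left(-18161\right) = \left(-2294\right) \left(-18161\right) = 41661334$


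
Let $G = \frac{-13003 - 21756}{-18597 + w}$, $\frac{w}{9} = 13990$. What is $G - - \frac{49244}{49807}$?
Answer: $\frac{3553279859}{5344938591} \approx 0.66479$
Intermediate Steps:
$w = 125910$ ($w = 9 \cdot 13990 = 125910$)
$G = - \frac{34759}{107313}$ ($G = \frac{-13003 - 21756}{-18597 + 125910} = - \frac{34759}{107313} \approx -0.3239$)
$G - - \frac{49244}{49807} = - \frac{34759}{107313} - - \frac{49244}{49807} = - \frac{34759}{107313} + \frac{49244}{49807} = \frac{3553279859}{5344938591}$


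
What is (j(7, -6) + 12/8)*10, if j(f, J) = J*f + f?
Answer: -335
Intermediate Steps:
j(f, J) = f + J*f
(j(7, -6) + 12/8)*10 = (7*(1 - 6) + 12/8)*10 = (7*(-5) + 12*(⅛))*10 = (-35 + 3/2)*10 = -67/2*10 = -335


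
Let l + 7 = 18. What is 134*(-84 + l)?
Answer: -9782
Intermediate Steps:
l = 11 (l = -7 + 18 = 11)
134*(-84 + l) = 134*(-84 + 11) = 134*(-73) = -9782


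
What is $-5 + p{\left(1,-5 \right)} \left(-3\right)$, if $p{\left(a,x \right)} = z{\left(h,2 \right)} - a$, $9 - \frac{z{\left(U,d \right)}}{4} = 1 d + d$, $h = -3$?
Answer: $-62$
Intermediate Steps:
$z{\left(U,d \right)} = 36 - 8 d$ ($z{\left(U,d \right)} = 36 - 4 \left(1 d + d\right) = 36 - 4 \left(d + d\right) = 36 - 4 \cdot 2 d = 36 - 8 d$)
$p{\left(a,x \right)} = 20 - a$ ($p{\left(a,x \right)} = \left(36 - 16\right) - a = 20 - a$)
$-5 + p{\left(1,-5 \right)} \left(-3\right) = -5 + \left(20 - 1\right) \left(-3\right) = -5 + 19 \left(-3\right) = -5 - 57 = -62$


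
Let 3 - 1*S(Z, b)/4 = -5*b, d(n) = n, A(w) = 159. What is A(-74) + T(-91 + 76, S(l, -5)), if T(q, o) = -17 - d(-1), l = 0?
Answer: 143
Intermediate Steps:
S(Z, b) = 12 + 20*b (S(Z, b) = 12 - (-20)*b = 12 + 20*b)
T(q, o) = -16 (T(q, o) = -17 - 1*(-1) = -17 + 1 = -16)
A(-74) + T(-91 + 76, S(l, -5)) = 159 - 16 = 143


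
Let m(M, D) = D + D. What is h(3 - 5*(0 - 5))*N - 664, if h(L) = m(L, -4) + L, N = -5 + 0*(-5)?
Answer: -764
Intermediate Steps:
N = -5 (N = -5 + 0 = -5)
m(M, D) = 2*D
h(L) = -8 + L (h(L) = 2*(-4) + L = -8 + L)
h(3 - 5*(0 - 5))*N - 664 = (-8 + (3 - 5*(0 - 5)))*(-5) - 664 = (-8 + (3 - 5*(-5)))*(-5) - 664 = (-8 + (3 + 25))*(-5) - 664 = (-8 + 28)*(-5) - 664 = 20*(-5) - 664 = -100 - 664 = -764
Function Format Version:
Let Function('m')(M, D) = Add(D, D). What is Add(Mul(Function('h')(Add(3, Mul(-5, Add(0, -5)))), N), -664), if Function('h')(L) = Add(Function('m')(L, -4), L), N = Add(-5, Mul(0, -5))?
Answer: -764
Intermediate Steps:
N = -5 (N = Add(-5, 0) = -5)
Function('m')(M, D) = Mul(2, D)
Function('h')(L) = Add(-8, L) (Function('h')(L) = Add(Mul(2, -4), L) = Add(-8, L))
Add(Mul(Function('h')(Add(3, Mul(-5, Add(0, -5)))), N), -664) = Add(Mul(Add(-8, Add(3, Mul(-5, Add(0, -5)))), -5), -664) = Add(Mul(Add(-8, Add(3, Mul(-5, -5))), -5), -664) = Add(Mul(Add(-8, Add(3, 25)), -5), -664) = Add(Mul(Add(-8, 28), -5), -664) = Add(Mul(20, -5), -664) = Add(-100, -664) = -764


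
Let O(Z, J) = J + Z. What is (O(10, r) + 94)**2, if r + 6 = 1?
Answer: 9801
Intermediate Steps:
r = -5 (r = -6 + 1 = -5)
(O(10, r) + 94)**2 = ((-5 + 10) + 94)**2 = (5 + 94)**2 = 99**2 = 9801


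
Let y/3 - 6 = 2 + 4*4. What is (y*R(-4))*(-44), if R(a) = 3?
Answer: -9504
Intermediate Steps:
y = 72 (y = 18 + 3*(2 + 4*4) = 18 + 3*(2 + 16) = 18 + 3*18 = 18 + 54 = 72)
(y*R(-4))*(-44) = (72*3)*(-44) = 216*(-44) = -9504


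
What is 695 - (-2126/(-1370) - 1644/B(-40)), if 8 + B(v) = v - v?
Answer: 668489/1370 ≈ 487.95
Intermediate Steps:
B(v) = -8 (B(v) = -8 + (v - v) = -8 + 0 = -8)
695 - (-2126/(-1370) - 1644/B(-40)) = 695 - (-2126/(-1370) - 1644/(-8)) = 695 - (-2126*(-1/1370) - 1644*(-⅛)) = 695 - (1063/685 + 411/2) = 695 - 1*283661/1370 = 695 - 283661/1370 = 668489/1370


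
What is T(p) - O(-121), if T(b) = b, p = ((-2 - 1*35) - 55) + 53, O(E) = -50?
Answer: 11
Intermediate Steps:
p = -39 (p = ((-2 - 35) - 55) + 53 = (-37 - 55) + 53 = -92 + 53 = -39)
T(p) - O(-121) = -39 - 1*(-50) = -39 + 50 = 11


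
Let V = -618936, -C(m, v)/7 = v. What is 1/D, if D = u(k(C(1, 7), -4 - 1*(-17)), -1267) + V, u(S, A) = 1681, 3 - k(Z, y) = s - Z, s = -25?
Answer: -1/617255 ≈ -1.6201e-6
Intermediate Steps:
C(m, v) = -7*v
k(Z, y) = 28 + Z (k(Z, y) = 3 - (-25 - Z) = 3 + (25 + Z) = 28 + Z)
D = -617255 (D = 1681 - 618936 = -617255)
1/D = 1/(-617255) = -1/617255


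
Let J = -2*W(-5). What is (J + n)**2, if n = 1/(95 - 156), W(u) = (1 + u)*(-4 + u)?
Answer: 19298449/3721 ≈ 5186.4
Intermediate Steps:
n = -1/61 (n = 1/(-61) = -1/61 ≈ -0.016393)
J = -72 (J = -2*(-4 + (-5)**2 - 3*(-5)) = -2*(-4 + 25 + 15) = -2*36 = -72)
(J + n)**2 = (-72 - 1/61)**2 = (-4393/61)**2 = 19298449/3721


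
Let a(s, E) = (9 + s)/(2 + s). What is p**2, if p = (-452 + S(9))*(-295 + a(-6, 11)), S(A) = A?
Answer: 274648316761/16 ≈ 1.7166e+10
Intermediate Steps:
a(s, E) = (9 + s)/(2 + s)
p = 524069/4 (p = (-452 + 9)*(-295 + (9 - 6)/(2 - 6)) = -443*(-295 + 3/(-4)) = -443*(-295 - 1/4*3) = -443*(-295 - 3/4) = -443*(-1183/4) = 524069/4 ≈ 1.3102e+5)
p**2 = (524069/4)**2 = 274648316761/16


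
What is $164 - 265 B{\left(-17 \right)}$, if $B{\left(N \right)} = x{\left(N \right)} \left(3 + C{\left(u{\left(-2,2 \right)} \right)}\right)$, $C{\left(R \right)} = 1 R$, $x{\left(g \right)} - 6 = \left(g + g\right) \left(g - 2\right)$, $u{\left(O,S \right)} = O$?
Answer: $-172616$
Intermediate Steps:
$x{\left(g \right)} = 6 + 2 g \left(-2 + g\right)$ ($x{\left(g \right)} = 6 + \left(g + g\right) \left(g - 2\right) = 6 + 2 g \left(-2 + g\right)$)
$C{\left(R \right)} = R$
$B{\left(N \right)} = 6 - 4 N + 2 N^{2}$ ($B{\left(N \right)} = \left(6 - 4 N + 2 N^{2}\right) \left(3 - 2\right) = \left(6 - 4 N + 2 N^{2}\right) 1 = 6 - 4 N + 2 N^{2}$)
$164 - 265 B{\left(-17 \right)} = 164 - 265 \left(6 - -68 + 2 \left(-17\right)^{2}\right) = 164 - 265 \left(6 + 68 + 2 \cdot 289\right) = 164 - 265 \left(6 + 68 + 578\right) = 164 - 172780 = -172616$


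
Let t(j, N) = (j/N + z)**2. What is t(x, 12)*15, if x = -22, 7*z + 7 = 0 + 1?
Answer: 63845/588 ≈ 108.58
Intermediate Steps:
z = -6/7 (z = -1 + (0 + 1)/7 = -1 + (1/7)*1 = -1 + 1/7 = -6/7 ≈ -0.85714)
t(j, N) = (-6/7 + j/N)**2 (t(j, N) = (j/N - 6/7)**2 = (-6/7 + j/N)**2)
t(x, 12)*15 = ((1/49)*(-6*12 + 7*(-22))**2/12**2)*15 = ((1/49)*(1/144)*(-72 - 154)**2)*15 = ((1/49)*(1/144)*(-226)**2)*15 = ((1/49)*(1/144)*51076)*15 = (12769/1764)*15 = 63845/588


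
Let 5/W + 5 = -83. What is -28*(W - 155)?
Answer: 95515/22 ≈ 4341.6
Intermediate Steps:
W = -5/88 (W = 5/(-5 - 83) = 5/(-88) = 5*(-1/88) = -5/88 ≈ -0.056818)
-28*(W - 155) = -28*(-5/88 - 155) = -28*(-13645/88) = 95515/22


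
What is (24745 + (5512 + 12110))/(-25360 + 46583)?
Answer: 42367/21223 ≈ 1.9963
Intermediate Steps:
(24745 + (5512 + 12110))/(-25360 + 46583) = (24745 + 17622)/21223 = 42367*(1/21223) = 42367/21223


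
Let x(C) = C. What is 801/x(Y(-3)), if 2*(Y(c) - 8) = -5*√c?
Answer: 25632/331 + 8010*I*√3/331 ≈ 77.438 + 41.915*I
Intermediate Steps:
Y(c) = 8 - 5*√c/2 (Y(c) = 8 + (-5*√c)/2 = 8 - 5*√c/2)
801/x(Y(-3)) = 801/(8 - 5*I*√3/2)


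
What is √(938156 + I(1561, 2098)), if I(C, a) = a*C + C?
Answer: √4214695 ≈ 2053.0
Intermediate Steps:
I(C, a) = C + C*a (I(C, a) = C*a + C = C + C*a)
√(938156 + I(1561, 2098)) = √(938156 + 1561*(1 + 2098)) = √(938156 + 1561*2099) = √(938156 + 3276539) = √4214695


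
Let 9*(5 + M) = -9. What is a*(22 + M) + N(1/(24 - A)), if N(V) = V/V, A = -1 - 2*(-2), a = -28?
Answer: -447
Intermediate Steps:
A = 3 (A = -1 + 4 = 3)
M = -6 (M = -5 + (⅑)*(-9) = -5 - 1 = -6)
N(V) = 1
a*(22 + M) + N(1/(24 - A)) = -28*(22 - 6) + 1 = -28*16 + 1 = -448 + 1 = -447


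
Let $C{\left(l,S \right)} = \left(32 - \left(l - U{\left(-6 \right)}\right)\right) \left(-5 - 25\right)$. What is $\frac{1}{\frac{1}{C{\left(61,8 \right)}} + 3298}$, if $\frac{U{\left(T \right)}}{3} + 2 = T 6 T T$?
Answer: $\frac{117690}{388141621} \approx 0.00030321$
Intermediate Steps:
$U{\left(T \right)} = -6 + 18 T^{3}$ ($U{\left(T \right)} = -6 + 3 T 6 T T = -6 + 3 \cdot 6 T T T = -6 + 3 \cdot 6 T^{2} T = -6 + 3 \cdot 6 T^{3} = -6 + 18 T^{3}$)
$C{\left(l,S \right)} = 115860 + 30 l$ ($C{\left(l,S \right)} = \left(32 - \left(6 + 3888 + l\right)\right) \left(-5 - 25\right) = \left(32 - \left(3894 + l\right)\right) \left(-30\right) = \left(-3862 - l\right) \left(-30\right) = 115860 + 30 l$)
$\frac{1}{\frac{1}{C{\left(61,8 \right)}} + 3298} = \frac{1}{\frac{1}{115860 + 30 \cdot 61} + 3298} = \frac{1}{\frac{1}{115860 + 1830} + 3298} = \frac{1}{\frac{1}{117690} + 3298} = \frac{1}{\frac{388141621}{117690}} = \frac{117690}{388141621}$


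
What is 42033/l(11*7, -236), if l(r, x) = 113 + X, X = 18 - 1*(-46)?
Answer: 14011/59 ≈ 237.47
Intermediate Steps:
X = 64 (X = 18 + 46 = 64)
l(r, x) = 177 (l(r, x) = 113 + 64 = 177)
42033/l(11*7, -236) = 42033/177 = 42033*(1/177) = 14011/59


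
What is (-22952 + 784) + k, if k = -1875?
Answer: -24043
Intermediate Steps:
(-22952 + 784) + k = (-22952 + 784) - 1875 = -22168 - 1875 = -24043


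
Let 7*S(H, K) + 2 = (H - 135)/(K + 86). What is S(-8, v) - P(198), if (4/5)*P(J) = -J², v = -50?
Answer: 12349045/252 ≈ 49004.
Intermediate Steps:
S(H, K) = -2/7 + (-135 + H)/(7*(86 + K)) (S(H, K) = -2/7 + ((H - 135)/(K + 86))/7 = -2/7 + ((-135 + H)/(86 + K))/7 = -2/7 + (-135 + H)/(7*(86 + K)))
P(J) = -5*J²/4 (P(J) = 5*(-J²)/4 = -5*J²/4)
S(-8, v) - P(198) = (-307 - 8 - 2*(-50))/(7*(86 - 50)) - (-5)*198²/4 = (⅐)*(-307 - 8 + 100)/36 - (-5)*39204/4 = (⅐)*(1/36)*(-215) - 1*(-49005) = -215/252 + 49005 = 12349045/252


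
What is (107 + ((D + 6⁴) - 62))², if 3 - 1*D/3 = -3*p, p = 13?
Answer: 2152089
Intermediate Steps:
D = 126 (D = 9 - (-9)*13 = 9 - 3*(-39) = 9 + 117 = 126)
(107 + ((D + 6⁴) - 62))² = (107 + ((126 + 6⁴) - 62))² = (107 + ((126 + 1296) - 62))² = (107 + (1422 - 62))² = (107 + 1360)² = 1467² = 2152089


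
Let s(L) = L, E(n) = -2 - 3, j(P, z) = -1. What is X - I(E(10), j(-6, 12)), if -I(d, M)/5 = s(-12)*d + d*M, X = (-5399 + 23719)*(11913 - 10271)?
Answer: 30081765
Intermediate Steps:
E(n) = -5
X = 30081440 (X = 18320*1642 = 30081440)
I(d, M) = 60*d - 5*M*d (I(d, M) = -5*(-12*d + d*M) = -5*(-12*d + M*d) = 60*d - 5*M*d)
X - I(E(10), j(-6, 12)) = 30081440 - 5*(-5)*(12 - 1*(-1)) = 30081440 - 5*(-5)*(12 + 1) = 30081440 - 5*(-5)*13 = 30081440 - 1*(-325) = 30081440 + 325 = 30081765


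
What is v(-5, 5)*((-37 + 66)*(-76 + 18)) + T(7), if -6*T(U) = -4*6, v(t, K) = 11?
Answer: -18498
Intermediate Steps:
T(U) = 4 (T(U) = -(-2)*6/3 = -⅙*(-24) = 4)
v(-5, 5)*((-37 + 66)*(-76 + 18)) + T(7) = 11*((-37 + 66)*(-76 + 18)) + 4 = 11*(29*(-58)) + 4 = 11*(-1682) + 4 = -18502 + 4 = -18498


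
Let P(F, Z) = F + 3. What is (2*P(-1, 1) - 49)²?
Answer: 2025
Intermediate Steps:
P(F, Z) = 3 + F
(2*P(-1, 1) - 49)² = (2*(3 - 1) - 49)² = (2*2 - 49)² = (4 - 49)² = (-45)² = 2025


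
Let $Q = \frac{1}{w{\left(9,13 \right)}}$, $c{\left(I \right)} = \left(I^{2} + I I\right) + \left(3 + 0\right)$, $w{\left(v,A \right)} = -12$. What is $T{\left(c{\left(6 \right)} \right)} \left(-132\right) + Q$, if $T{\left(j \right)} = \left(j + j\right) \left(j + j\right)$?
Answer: $- \frac{35640001}{12} \approx -2.97 \cdot 10^{6}$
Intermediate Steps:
$c{\left(I \right)} = 3 + 2 I^{2}$ ($c{\left(I \right)} = \left(I^{2} + I^{2}\right) + 3 = 2 I^{2} + 3 = 3 + 2 I^{2}$)
$Q = - \frac{1}{12}$ ($Q = \frac{1}{-12} = - \frac{1}{12} \approx -0.083333$)
$T{\left(j \right)} = 4 j^{2}$ ($T{\left(j \right)} = 2 j 2 j = 4 j^{2}$)
$T{\left(c{\left(6 \right)} \right)} \left(-132\right) + Q = 4 \left(3 + 2 \cdot 6^{2}\right)^{2} \left(-132\right) - \frac{1}{12} = 4 \left(3 + 2 \cdot 36\right)^{2} \left(-132\right) - \frac{1}{12} = 4 \left(3 + 72\right)^{2} \left(-132\right) - \frac{1}{12} = 4 \cdot 75^{2} \left(-132\right) - \frac{1}{12} = 4 \cdot 5625 \left(-132\right) - \frac{1}{12} = 22500 \left(-132\right) - \frac{1}{12} = -2970000 - \frac{1}{12} = - \frac{35640001}{12}$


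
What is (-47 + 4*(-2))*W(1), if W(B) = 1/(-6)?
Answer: 55/6 ≈ 9.1667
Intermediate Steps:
W(B) = -⅙
(-47 + 4*(-2))*W(1) = (-47 + 4*(-2))*(-⅙) = (-47 - 8)*(-⅙) = -55*(-⅙) = 55/6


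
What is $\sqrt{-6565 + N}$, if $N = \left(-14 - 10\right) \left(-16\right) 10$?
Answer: $5 i \sqrt{109} \approx 52.202 i$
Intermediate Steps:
$N = 3840$ ($N = \left(-14 - 10\right) \left(-16\right) 10 = \left(-24\right) \left(-16\right) 10 = 384 \cdot 10 = 3840$)
$\sqrt{-6565 + N} = \sqrt{-6565 + 3840} = \sqrt{-2725} = 5 i \sqrt{109}$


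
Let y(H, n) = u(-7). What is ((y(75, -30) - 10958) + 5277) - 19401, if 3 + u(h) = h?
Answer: -25092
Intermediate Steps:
u(h) = -3 + h
y(H, n) = -10 (y(H, n) = -3 - 7 = -10)
((y(75, -30) - 10958) + 5277) - 19401 = ((-10 - 10958) + 5277) - 19401 = (-10968 + 5277) - 19401 = -5691 - 19401 = -25092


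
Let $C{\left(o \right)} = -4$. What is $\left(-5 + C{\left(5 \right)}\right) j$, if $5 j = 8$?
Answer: $- \frac{72}{5} \approx -14.4$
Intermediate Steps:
$j = \frac{8}{5}$ ($j = \frac{1}{5} \cdot 8 = \frac{8}{5} \approx 1.6$)
$\left(-5 + C{\left(5 \right)}\right) j = \left(-5 - 4\right) \frac{8}{5} = \left(-9\right) \frac{8}{5} = - \frac{72}{5}$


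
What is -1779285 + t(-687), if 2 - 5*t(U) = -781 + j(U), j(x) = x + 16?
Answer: -8894971/5 ≈ -1.7790e+6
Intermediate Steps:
j(x) = 16 + x
t(U) = 767/5 - U/5 (t(U) = ⅖ - (-781 + (16 + U))/5 = ⅖ - (-765 + U)/5 = ⅖ + (153 - U/5) = 767/5 - U/5)
-1779285 + t(-687) = -1779285 + (767/5 - ⅕*(-687)) = -1779285 + (767/5 + 687/5) = -1779285 + 1454/5 = -8894971/5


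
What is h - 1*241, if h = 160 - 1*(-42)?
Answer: -39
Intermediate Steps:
h = 202 (h = 160 + 42 = 202)
h - 1*241 = 202 - 1*241 = 202 - 241 = -39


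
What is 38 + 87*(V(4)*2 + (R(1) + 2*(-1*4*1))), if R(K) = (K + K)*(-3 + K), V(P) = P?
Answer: -310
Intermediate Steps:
R(K) = 2*K*(-3 + K) (R(K) = (2*K)*(-3 + K) = 2*K*(-3 + K))
38 + 87*(V(4)*2 + (R(1) + 2*(-1*4*1))) = 38 + 87*(4*2 + (2*1*(-3 + 1) + 2*(-1*4*1))) = 38 + 87*(8 + (2*1*(-2) + 2*(-4*1))) = 38 + 87*(8 + (-4 + 2*(-4))) = 38 + 87*(8 + (-4 - 8)) = 38 + 87*(8 - 12) = 38 + 87*(-4) = 38 - 348 = -310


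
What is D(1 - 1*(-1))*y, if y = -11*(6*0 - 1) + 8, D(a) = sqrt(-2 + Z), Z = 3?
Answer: 19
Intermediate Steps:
D(a) = 1 (D(a) = sqrt(-2 + 3) = sqrt(1) = 1)
y = 19 (y = -11*(0 - 1) + 8 = -11*(-1) + 8 = 11 + 8 = 19)
D(1 - 1*(-1))*y = 1*19 = 19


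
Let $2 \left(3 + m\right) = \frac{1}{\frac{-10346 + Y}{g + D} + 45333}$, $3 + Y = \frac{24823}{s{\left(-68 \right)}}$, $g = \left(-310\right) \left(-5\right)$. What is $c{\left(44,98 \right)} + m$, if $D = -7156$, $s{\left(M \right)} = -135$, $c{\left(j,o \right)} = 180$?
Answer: $\frac{6072850849641}{34309889668} \approx 177.0$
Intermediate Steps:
$g = 1550$
$Y = - \frac{25228}{135}$ ($Y = -3 + \frac{24823}{-135} = -3 + 24823 \left(- \frac{1}{135}\right) = -3 - \frac{24823}{135} = - \frac{25228}{135} \approx -186.87$)
$m = - \frac{102929290599}{34309889668}$ ($m = -3 + \frac{1}{2 \left(\frac{-10346 - \frac{25228}{135}}{1550 - 7156} + 45333\right)} = -3 + \frac{1}{2 \left(- \frac{1421938}{135 \left(-5606\right)} + 45333\right)} = -3 + \frac{1}{2 \left(\left(- \frac{1421938}{135}\right) \left(- \frac{1}{5606}\right) + 45333\right)} = -3 + \frac{1}{2 \left(\frac{710969}{378405} + 45333\right)} = -3 + \frac{1}{2 \cdot \frac{17154944834}{378405}} = -3 + \frac{1}{2} \cdot \frac{378405}{17154944834} = -3 + \frac{378405}{34309889668} = - \frac{102929290599}{34309889668} \approx -3.0$)
$c{\left(44,98 \right)} + m = 180 - \frac{102929290599}{34309889668} = \frac{6072850849641}{34309889668}$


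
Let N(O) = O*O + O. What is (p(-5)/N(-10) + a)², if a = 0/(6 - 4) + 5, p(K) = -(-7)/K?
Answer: 5031049/202500 ≈ 24.845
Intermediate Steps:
p(K) = 7/K
N(O) = O + O² (N(O) = O² + O = O + O²)
a = 5 (a = 0/2 + 5 = (½)*0 + 5 = 0 + 5 = 5)
(p(-5)/N(-10) + a)² = ((7/(-5))/((-10*(1 - 10))) + 5)² = ((7*(-⅕))/((-10*(-9))) + 5)² = (-7/5/90 + 5)² = (-7/5*1/90 + 5)² = (-7/450 + 5)² = (2243/450)² = 5031049/202500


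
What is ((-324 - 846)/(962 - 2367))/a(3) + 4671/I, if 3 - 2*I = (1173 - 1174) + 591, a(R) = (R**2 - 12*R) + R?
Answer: -10523301/659788 ≈ -15.950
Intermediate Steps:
a(R) = R**2 - 11*R
I = -587/2 (I = 3/2 - ((1173 - 1174) + 591)/2 = 3/2 - (-1 + 591)/2 = 3/2 - 1/2*590 = 3/2 - 295 = -587/2 ≈ -293.50)
((-324 - 846)/(962 - 2367))/a(3) + 4671/I = ((-324 - 846)/(962 - 2367))/((3*(-11 + 3))) + 4671/(-587/2) = (-1170/(-1405))/((3*(-8))) + 4671*(-2/587) = -1170*(-1/1405)/(-24) - 9342/587 = (234/281)*(-1/24) - 9342/587 = -39/1124 - 9342/587 = -10523301/659788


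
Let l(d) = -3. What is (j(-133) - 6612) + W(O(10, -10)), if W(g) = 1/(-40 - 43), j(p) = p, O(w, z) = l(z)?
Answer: -559836/83 ≈ -6745.0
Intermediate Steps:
O(w, z) = -3
W(g) = -1/83 (W(g) = 1/(-83) = -1/83)
(j(-133) - 6612) + W(O(10, -10)) = (-133 - 6612) - 1/83 = -6745 - 1/83 = -559836/83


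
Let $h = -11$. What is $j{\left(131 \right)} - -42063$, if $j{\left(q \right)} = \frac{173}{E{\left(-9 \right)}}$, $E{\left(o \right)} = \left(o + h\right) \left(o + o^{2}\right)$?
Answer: $\frac{60570547}{1440} \approx 42063.0$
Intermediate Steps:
$E{\left(o \right)} = \left(-11 + o\right) \left(o + o^{2}\right)$ ($E{\left(o \right)} = \left(o - 11\right) \left(o + o^{2}\right) = \left(-11 + o\right) \left(o + o^{2}\right)$)
$j{\left(q \right)} = - \frac{173}{1440}$ ($j{\left(q \right)} = \frac{173}{\left(-9\right) \left(-11 + \left(-9\right)^{2} - -90\right)} = \frac{173}{\left(-9\right) \left(-11 + 81 + 90\right)} = \frac{173}{\left(-9\right) 160} = \frac{173}{-1440} = 173 \left(- \frac{1}{1440}\right) = - \frac{173}{1440}$)
$j{\left(131 \right)} - -42063 = - \frac{173}{1440} - -42063 = - \frac{173}{1440} + 42063 = \frac{60570547}{1440}$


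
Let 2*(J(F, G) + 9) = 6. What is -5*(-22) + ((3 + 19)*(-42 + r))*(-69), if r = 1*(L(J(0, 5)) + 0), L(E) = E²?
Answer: 9218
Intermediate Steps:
J(F, G) = -6 (J(F, G) = -9 + (½)*6 = -9 + 3 = -6)
r = 36 (r = 1*((-6)² + 0) = 1*(36 + 0) = 1*36 = 36)
-5*(-22) + ((3 + 19)*(-42 + r))*(-69) = -5*(-22) + ((3 + 19)*(-42 + 36))*(-69) = 110 + (22*(-6))*(-69) = 110 - 132*(-69) = 110 + 9108 = 9218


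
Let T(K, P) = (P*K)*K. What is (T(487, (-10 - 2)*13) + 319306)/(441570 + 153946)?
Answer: -18339529/297758 ≈ -61.592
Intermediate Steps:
T(K, P) = P*K² (T(K, P) = (K*P)*K = P*K²)
(T(487, (-10 - 2)*13) + 319306)/(441570 + 153946) = (((-10 - 2)*13)*487² + 319306)/(441570 + 153946) = (-12*13*237169 + 319306)/595516 = (-156*237169 + 319306)*(1/595516) = (-36998364 + 319306)*(1/595516) = -36679058*1/595516 = -18339529/297758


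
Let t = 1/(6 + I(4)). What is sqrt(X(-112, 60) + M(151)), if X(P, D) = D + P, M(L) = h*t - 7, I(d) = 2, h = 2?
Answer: I*sqrt(235)/2 ≈ 7.6649*I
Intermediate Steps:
t = 1/8 (t = 1/(6 + 2) = 1/8 ≈ 0.12500)
M(L) = -27/4 (M(L) = 2*(1/8) - 7 = 1/4 - 7 = -27/4)
sqrt(X(-112, 60) + M(151)) = sqrt((60 - 112) - 27/4) = sqrt(-52 - 27/4) = sqrt(-235/4) = I*sqrt(235)/2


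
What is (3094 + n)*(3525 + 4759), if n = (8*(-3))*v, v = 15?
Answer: 22648456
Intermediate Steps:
n = -360 (n = (8*(-3))*15 = -24*15 = -360)
(3094 + n)*(3525 + 4759) = (3094 - 360)*(3525 + 4759) = 2734*8284 = 22648456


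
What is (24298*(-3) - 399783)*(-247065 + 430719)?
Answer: -86809021758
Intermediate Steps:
(24298*(-3) - 399783)*(-247065 + 430719) = (-72894 - 399783)*183654 = -472677*183654 = -86809021758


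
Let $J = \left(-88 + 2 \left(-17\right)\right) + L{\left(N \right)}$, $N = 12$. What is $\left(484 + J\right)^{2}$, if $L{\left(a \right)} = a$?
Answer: $139876$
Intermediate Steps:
$J = -110$ ($J = \left(-88 + 2 \left(-17\right)\right) + 12 = \left(-88 - 34\right) + 12 = -122 + 12 = -110$)
$\left(484 + J\right)^{2} = \left(484 - 110\right)^{2} = 374^{2} = 139876$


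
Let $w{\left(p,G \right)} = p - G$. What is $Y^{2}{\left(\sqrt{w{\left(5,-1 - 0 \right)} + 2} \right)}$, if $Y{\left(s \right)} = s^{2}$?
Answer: $64$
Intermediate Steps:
$Y^{2}{\left(\sqrt{w{\left(5,-1 - 0 \right)} + 2} \right)} = \left(\left(\sqrt{\left(5 - \left(-1 - 0\right)\right) + 2}\right)^{2}\right)^{2} = \left(\left(\sqrt{\left(5 - \left(-1 + 0\right)\right) + 2}\right)^{2}\right)^{2} = \left(\left(\sqrt{\left(5 - -1\right) + 2}\right)^{2}\right)^{2} = \left(\left(\sqrt{\left(5 + 1\right) + 2}\right)^{2}\right)^{2} = \left(\left(\sqrt{6 + 2}\right)^{2}\right)^{2} = \left(\left(\sqrt{8}\right)^{2}\right)^{2} = \left(\left(2 \sqrt{2}\right)^{2}\right)^{2} = 8^{2} = 64$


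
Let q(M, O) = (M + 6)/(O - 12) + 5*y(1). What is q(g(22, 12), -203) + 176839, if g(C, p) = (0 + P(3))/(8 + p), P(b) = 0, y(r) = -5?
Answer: 38015004/215 ≈ 1.7681e+5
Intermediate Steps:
g(C, p) = 0 (g(C, p) = (0 + 0)/(8 + p) = 0/(8 + p) = 0)
q(M, O) = -25 + (6 + M)/(-12 + O) (q(M, O) = (M + 6)/(O - 12) + 5*(-5) = (6 + M)/(-12 + O) - 25 = -25 + (6 + M)/(-12 + O))
q(g(22, 12), -203) + 176839 = (306 + 0 - 25*(-203))/(-12 - 203) + 176839 = (306 + 0 + 5075)/(-215) + 176839 = -1/215*5381 + 176839 = -5381/215 + 176839 = 38015004/215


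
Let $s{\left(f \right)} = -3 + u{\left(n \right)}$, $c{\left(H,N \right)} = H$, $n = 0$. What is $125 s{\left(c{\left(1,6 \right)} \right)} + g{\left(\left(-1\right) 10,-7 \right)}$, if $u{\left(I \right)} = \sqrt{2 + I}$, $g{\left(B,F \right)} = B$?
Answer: $-385 + 125 \sqrt{2} \approx -208.22$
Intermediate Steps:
$s{\left(f \right)} = -3 + \sqrt{2}$ ($s{\left(f \right)} = -3 + \sqrt{2 + 0} = -3 + \sqrt{2}$)
$125 s{\left(c{\left(1,6 \right)} \right)} + g{\left(\left(-1\right) 10,-7 \right)} = 125 \left(-3 + \sqrt{2}\right) - 10 = \left(-375 + 125 \sqrt{2}\right) - 10 = -385 + 125 \sqrt{2}$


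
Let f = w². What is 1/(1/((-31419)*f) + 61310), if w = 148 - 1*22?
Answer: 498808044/30581921177639 ≈ 1.6311e-5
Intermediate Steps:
w = 126 (w = 148 - 22 = 126)
f = 15876 (f = 126² = 15876)
1/(1/((-31419)*f) + 61310) = 1/(1/(-31419*15876) + 61310) = 1/(-1/31419*1/15876 + 61310) = 1/(-1/498808044 + 61310) = 1/(30581921177639/498808044) = 498808044/30581921177639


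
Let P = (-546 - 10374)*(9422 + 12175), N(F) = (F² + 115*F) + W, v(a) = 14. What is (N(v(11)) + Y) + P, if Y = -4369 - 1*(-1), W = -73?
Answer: -235841875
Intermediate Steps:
Y = -4368 (Y = -4369 + 1 = -4368)
N(F) = -73 + F² + 115*F (N(F) = (F² + 115*F) - 73 = -73 + F² + 115*F)
P = -235839240 (P = -10920*21597 = -235839240)
(N(v(11)) + Y) + P = ((-73 + 14² + 115*14) - 4368) - 235839240 = ((-73 + 196 + 1610) - 4368) - 235839240 = (1733 - 4368) - 235839240 = -2635 - 235839240 = -235841875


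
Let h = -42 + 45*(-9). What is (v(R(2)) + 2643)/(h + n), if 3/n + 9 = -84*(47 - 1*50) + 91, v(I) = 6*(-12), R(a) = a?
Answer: -286238/49765 ≈ -5.7518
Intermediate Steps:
v(I) = -72
n = 3/334 (n = 3/(-9 + (-84*(47 - 1*50) + 91)) = 3/(-9 + (-84*(47 - 50) + 91)) = 3/(-9 + (-84*(-3) + 91)) = 3/(-9 + (252 + 91)) = 3/(-9 + 343) = 3/334 ≈ 0.0089820)
h = -447 (h = -42 - 405 = -447)
(v(R(2)) + 2643)/(h + n) = (-72 + 2643)/(-447 + 3/334) = 2571/(-149295/334) = 2571*(-334/149295) = -286238/49765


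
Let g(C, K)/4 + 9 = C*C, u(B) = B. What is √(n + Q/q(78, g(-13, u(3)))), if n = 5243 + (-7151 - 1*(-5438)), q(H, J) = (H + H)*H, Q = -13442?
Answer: √21469799/78 ≈ 59.404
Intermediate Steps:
g(C, K) = -36 + 4*C² (g(C, K) = -36 + 4*(C*C) = -36 + 4*C²)
q(H, J) = 2*H² (q(H, J) = (2*H)*H = 2*H²)
n = 3530 (n = 5243 + (-7151 + 5438) = 5243 - 1713 = 3530)
√(n + Q/q(78, g(-13, u(3)))) = √(3530 - 13442/(2*78²)) = √(3530 - 13442/(2*6084)) = √(3530 - 13442/12168) = √(3530 - 13442*1/12168) = √(3530 - 517/468) = √(1651523/468) = √21469799/78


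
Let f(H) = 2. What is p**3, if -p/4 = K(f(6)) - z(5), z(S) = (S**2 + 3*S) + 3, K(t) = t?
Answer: 4410944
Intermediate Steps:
z(S) = 3 + S**2 + 3*S
p = 164 (p = -4*(2 - (3 + 5**2 + 3*5)) = -4*(2 - (3 + 25 + 15)) = -4*(2 - 1*43) = -4*(2 - 43) = -4*(-41) = 164)
p**3 = 164**3 = 4410944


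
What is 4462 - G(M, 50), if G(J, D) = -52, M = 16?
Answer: 4514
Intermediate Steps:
4462 - G(M, 50) = 4462 - 1*(-52) = 4462 + 52 = 4514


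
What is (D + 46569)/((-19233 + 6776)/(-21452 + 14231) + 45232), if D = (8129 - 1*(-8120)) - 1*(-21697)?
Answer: 610282815/326632729 ≈ 1.8684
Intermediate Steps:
D = 37946 (D = (8129 + 8120) + 21697 = 16249 + 21697 = 37946)
(D + 46569)/((-19233 + 6776)/(-21452 + 14231) + 45232) = (37946 + 46569)/((-19233 + 6776)/(-21452 + 14231) + 45232) = 84515/(-12457/(-7221) + 45232) = 84515/(-12457*(-1/7221) + 45232) = 84515/(12457/7221 + 45232) = 84515/(326632729/7221) = 84515*(7221/326632729) = 610282815/326632729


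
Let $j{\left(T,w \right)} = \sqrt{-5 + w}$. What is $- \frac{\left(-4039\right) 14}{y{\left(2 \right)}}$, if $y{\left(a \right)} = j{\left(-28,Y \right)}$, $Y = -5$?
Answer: $- \frac{28273 i \sqrt{10}}{5} \approx - 17881.0 i$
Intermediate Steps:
$y{\left(a \right)} = i \sqrt{10}$ ($y{\left(a \right)} = \sqrt{-5 - 5} = \sqrt{-10} = i \sqrt{10}$)
$- \frac{\left(-4039\right) 14}{y{\left(2 \right)}} = - \frac{\left(-4039\right) 14}{i \sqrt{10}} = - \left(-56546\right) \left(- \frac{i \sqrt{10}}{10}\right) = - \frac{28273 i \sqrt{10}}{5}$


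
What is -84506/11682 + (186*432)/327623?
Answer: -13373718587/1913645943 ≈ -6.9886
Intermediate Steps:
-84506/11682 + (186*432)/327623 = -84506*1/11682 + 80352*(1/327623) = -42253/5841 + 80352/327623 = -13373718587/1913645943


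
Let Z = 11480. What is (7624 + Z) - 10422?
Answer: 8682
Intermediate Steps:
(7624 + Z) - 10422 = (7624 + 11480) - 10422 = 19104 - 10422 = 8682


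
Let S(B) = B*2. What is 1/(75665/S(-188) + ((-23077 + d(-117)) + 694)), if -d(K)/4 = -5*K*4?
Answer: -376/12011033 ≈ -3.1305e-5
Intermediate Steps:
S(B) = 2*B
d(K) = 80*K (d(K) = -4*(-5*K)*4 = -(-80)*K = 80*K)
1/(75665/S(-188) + ((-23077 + d(-117)) + 694)) = 1/(75665/((2*(-188))) + ((-23077 + 80*(-117)) + 694)) = 1/(75665/(-376) + ((-23077 - 9360) + 694)) = 1/(75665*(-1/376) + (-32437 + 694)) = 1/(-75665/376 - 31743) = 1/(-12011033/376) = -376/12011033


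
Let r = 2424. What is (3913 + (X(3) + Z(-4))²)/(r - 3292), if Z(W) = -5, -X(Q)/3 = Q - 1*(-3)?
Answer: -2221/434 ≈ -5.1175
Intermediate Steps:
X(Q) = -9 - 3*Q (X(Q) = -3*(Q - 1*(-3)) = -3*(Q + 3) = -3*(3 + Q) = -9 - 3*Q)
(3913 + (X(3) + Z(-4))²)/(r - 3292) = (3913 + ((-9 - 3*3) - 5)²)/(2424 - 3292) = (3913 + ((-9 - 9) - 5)²)/(-868) = (3913 + (-18 - 5)²)*(-1/868) = (3913 + (-23)²)*(-1/868) = (3913 + 529)*(-1/868) = 4442*(-1/868) = -2221/434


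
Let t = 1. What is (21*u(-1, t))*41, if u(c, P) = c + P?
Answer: 0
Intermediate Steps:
u(c, P) = P + c
(21*u(-1, t))*41 = (21*(1 - 1))*41 = (21*0)*41 = 0*41 = 0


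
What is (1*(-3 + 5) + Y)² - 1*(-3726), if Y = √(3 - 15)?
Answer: 3718 + 8*I*√3 ≈ 3718.0 + 13.856*I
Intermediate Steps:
Y = 2*I*√3 (Y = √(-12) = 2*I*√3 ≈ 3.4641*I)
(1*(-3 + 5) + Y)² - 1*(-3726) = (1*(-3 + 5) + 2*I*√3)² - 1*(-3726) = (1*2 + 2*I*√3)² + 3726 = (2 + 2*I*√3)² + 3726 = 3726 + (2 + 2*I*√3)²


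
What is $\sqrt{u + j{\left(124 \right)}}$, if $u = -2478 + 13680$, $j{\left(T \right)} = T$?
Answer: $\sqrt{11326} \approx 106.42$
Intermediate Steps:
$u = 11202$
$\sqrt{u + j{\left(124 \right)}} = \sqrt{11202 + 124} = \sqrt{11326}$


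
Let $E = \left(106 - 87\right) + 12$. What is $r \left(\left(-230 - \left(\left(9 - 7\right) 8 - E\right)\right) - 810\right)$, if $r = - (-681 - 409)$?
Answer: $-1117250$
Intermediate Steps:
$E = 31$ ($E = 19 + 12 = 31$)
$r = 1090$ ($r = \left(-1\right) \left(-1090\right) = 1090$)
$r \left(\left(-230 - \left(\left(9 - 7\right) 8 - E\right)\right) - 810\right) = 1090 \left(\left(-230 - \left(\left(9 - 7\right) 8 - 31\right)\right) - 810\right) = 1090 \left(\left(-230 - \left(2 \cdot 8 - 31\right)\right) - 810\right) = 1090 \left(\left(-230 - \left(16 - 31\right)\right) - 810\right) = 1090 \left(\left(-230 - -15\right) - 810\right) = 1090 \left(\left(-230 + 15\right) - 810\right) = 1090 \left(-215 - 810\right) = 1090 \left(-1025\right) = -1117250$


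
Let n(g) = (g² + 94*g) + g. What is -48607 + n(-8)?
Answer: -49303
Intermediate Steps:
n(g) = g² + 95*g
-48607 + n(-8) = -48607 - 8*(95 - 8) = -48607 - 8*87 = -48607 - 696 = -49303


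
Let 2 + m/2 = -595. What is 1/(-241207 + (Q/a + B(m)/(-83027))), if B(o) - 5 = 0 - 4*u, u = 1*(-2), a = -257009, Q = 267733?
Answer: -21338686243/5147062725024209 ≈ -4.1458e-6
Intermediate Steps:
u = -2
m = -1194 (m = -4 + 2*(-595) = -4 - 1190 = -1194)
B(o) = 13 (B(o) = 5 + (0 - 4*(-2)) = 5 + (0 + 8) = 5 + 8 = 13)
1/(-241207 + (Q/a + B(m)/(-83027))) = 1/(-241207 + (267733/(-257009) + 13/(-83027))) = 1/(-241207 + (267733*(-1/257009) + 13*(-1/83027))) = 1/(-241207 + (-267733/257009 - 13/83027)) = 1/(-241207 - 22232408908/21338686243) = 1/(-5147062725024209/21338686243) = -21338686243/5147062725024209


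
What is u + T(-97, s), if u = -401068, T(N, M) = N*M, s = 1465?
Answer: -543173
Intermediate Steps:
T(N, M) = M*N
u + T(-97, s) = -401068 + 1465*(-97) = -401068 - 142105 = -543173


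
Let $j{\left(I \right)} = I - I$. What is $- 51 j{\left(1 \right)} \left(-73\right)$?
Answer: $0$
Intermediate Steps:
$j{\left(I \right)} = 0$
$- 51 j{\left(1 \right)} \left(-73\right) = \left(-51\right) 0 \left(-73\right) = 0 \left(-73\right) = 0$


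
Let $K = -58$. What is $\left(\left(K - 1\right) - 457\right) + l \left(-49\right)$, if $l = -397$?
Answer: $18937$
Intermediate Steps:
$\left(\left(K - 1\right) - 457\right) + l \left(-49\right) = \left(\left(-58 - 1\right) - 457\right) - -19453 = \left(-59 - 457\right) + 19453 = -516 + 19453 = 18937$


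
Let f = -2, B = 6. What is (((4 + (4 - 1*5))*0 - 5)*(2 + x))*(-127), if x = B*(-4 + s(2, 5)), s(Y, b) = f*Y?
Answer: -29210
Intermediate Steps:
s(Y, b) = -2*Y
x = -48 (x = 6*(-4 - 2*2) = 6*(-4 - 4) = 6*(-8) = -48)
(((4 + (4 - 1*5))*0 - 5)*(2 + x))*(-127) = (((4 + (4 - 1*5))*0 - 5)*(2 - 48))*(-127) = (((4 + (4 - 5))*0 - 5)*(-46))*(-127) = (((4 - 1)*0 - 5)*(-46))*(-127) = ((3*0 - 5)*(-46))*(-127) = ((0 - 5)*(-46))*(-127) = -5*(-46)*(-127) = 230*(-127) = -29210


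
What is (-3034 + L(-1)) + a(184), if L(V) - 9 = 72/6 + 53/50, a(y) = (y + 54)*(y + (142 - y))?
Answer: 1539203/50 ≈ 30784.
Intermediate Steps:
a(y) = 7668 + 142*y (a(y) = (54 + y)*142 = 7668 + 142*y)
L(V) = 1103/50 (L(V) = 9 + (72/6 + 53/50) = 9 + (72*(⅙) + 53*(1/50)) = 9 + (12 + 53/50) = 9 + 653/50 = 1103/50)
(-3034 + L(-1)) + a(184) = (-3034 + 1103/50) + (7668 + 142*184) = -150597/50 + (7668 + 26128) = -150597/50 + 33796 = 1539203/50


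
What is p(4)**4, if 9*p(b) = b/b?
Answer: 1/6561 ≈ 0.00015242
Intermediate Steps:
p(b) = 1/9 (p(b) = (b/b)/9 = (1/9)*1 = 1/9)
p(4)**4 = (1/9)**4 = 1/6561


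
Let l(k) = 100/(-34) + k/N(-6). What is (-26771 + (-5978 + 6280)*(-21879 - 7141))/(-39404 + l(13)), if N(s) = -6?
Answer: 896662722/4019729 ≈ 223.07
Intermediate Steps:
l(k) = -50/17 - k/6 (l(k) = 100/(-34) + k/(-6) = 100*(-1/34) + k*(-⅙) = -50/17 - k/6)
(-26771 + (-5978 + 6280)*(-21879 - 7141))/(-39404 + l(13)) = (-26771 + (-5978 + 6280)*(-21879 - 7141))/(-39404 + (-50/17 - ⅙*13)) = (-26771 + 302*(-29020))/(-39404 + (-50/17 - 13/6)) = (-26771 - 8764040)/(-39404 - 521/102) = -8790811/(-4019729/102) = -8790811*(-102/4019729) = 896662722/4019729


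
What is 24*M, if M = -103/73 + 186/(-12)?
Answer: -29628/73 ≈ -405.86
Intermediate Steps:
M = -2469/146 (M = -103*1/73 + 186*(-1/12) = -103/73 - 31/2 = -2469/146 ≈ -16.911)
24*M = 24*(-2469/146) = -29628/73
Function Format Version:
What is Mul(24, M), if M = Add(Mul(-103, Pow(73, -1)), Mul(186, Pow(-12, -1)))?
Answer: Rational(-29628, 73) ≈ -405.86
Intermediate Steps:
M = Rational(-2469, 146) (M = Add(Mul(-103, Rational(1, 73)), Mul(186, Rational(-1, 12))) = Add(Rational(-103, 73), Rational(-31, 2)) = Rational(-2469, 146) ≈ -16.911)
Mul(24, M) = Mul(24, Rational(-2469, 146)) = Rational(-29628, 73)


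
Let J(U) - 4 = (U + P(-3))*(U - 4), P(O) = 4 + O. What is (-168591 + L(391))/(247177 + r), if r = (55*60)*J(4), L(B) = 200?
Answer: -168391/260377 ≈ -0.64672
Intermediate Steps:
J(U) = 4 + (1 + U)*(-4 + U) (J(U) = 4 + (U + (4 - 3))*(U - 4) = 4 + (U + 1)*(-4 + U) = 4 + (1 + U)*(-4 + U))
r = 13200 (r = (55*60)*(4*(-3 + 4)) = 3300*(4*1) = 3300*4 = 13200)
(-168591 + L(391))/(247177 + r) = (-168591 + 200)/(247177 + 13200) = -168391/260377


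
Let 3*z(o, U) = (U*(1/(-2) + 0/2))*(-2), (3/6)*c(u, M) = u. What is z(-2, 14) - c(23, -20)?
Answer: -124/3 ≈ -41.333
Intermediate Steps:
c(u, M) = 2*u
z(o, U) = U/3 (z(o, U) = ((U*(1/(-2) + 0/2))*(-2))/3 = ((U*(1*(-1/2) + 0*(1/2)))*(-2))/3 = ((U*(-1/2 + 0))*(-2))/3 = ((U*(-1/2))*(-2))/3 = (-U/2*(-2))/3 = U/3)
z(-2, 14) - c(23, -20) = (1/3)*14 - 2*23 = 14/3 - 1*46 = 14/3 - 46 = -124/3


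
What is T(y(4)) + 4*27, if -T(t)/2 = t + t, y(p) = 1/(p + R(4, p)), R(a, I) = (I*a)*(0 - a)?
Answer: 1621/15 ≈ 108.07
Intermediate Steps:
R(a, I) = -I*a² (R(a, I) = (I*a)*(-a) = -I*a²)
y(p) = -1/(15*p) (y(p) = 1/(p - 1*p*4²) = 1/(p - 1*p*16) = 1/(p - 16*p) = 1/(-15*p) = -1/(15*p))
T(t) = -4*t (T(t) = -2*(t + t) = -4*t)
T(y(4)) + 4*27 = -(-4)/(15*4) + 4*27 = -(-4)/(15*4) + 108 = -4*(-1/60) + 108 = 1/15 + 108 = 1621/15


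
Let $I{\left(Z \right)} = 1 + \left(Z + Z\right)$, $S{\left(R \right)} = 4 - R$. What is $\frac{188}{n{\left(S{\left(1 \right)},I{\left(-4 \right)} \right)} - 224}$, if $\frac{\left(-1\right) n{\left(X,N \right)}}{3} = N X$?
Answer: $- \frac{188}{161} \approx -1.1677$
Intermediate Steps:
$I{\left(Z \right)} = 1 + 2 Z$
$n{\left(X,N \right)} = - 3 N X$
$\frac{188}{n{\left(S{\left(1 \right)},I{\left(-4 \right)} \right)} - 224} = \frac{188}{- 3 \left(1 + 2 \left(-4\right)\right) \left(4 - 1\right) - 224} = \frac{188}{- 3 \left(1 - 8\right) \left(4 - 1\right) - 224} = \frac{188}{\left(-3\right) \left(-7\right) 3 - 224} = \frac{188}{63 - 224} = \frac{188}{-161} = 188 \left(- \frac{1}{161}\right) = - \frac{188}{161}$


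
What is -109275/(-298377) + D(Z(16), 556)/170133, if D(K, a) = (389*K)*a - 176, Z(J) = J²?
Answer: 1837698506959/5640419349 ≈ 325.81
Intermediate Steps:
D(K, a) = -176 + 389*K*a (D(K, a) = 389*K*a - 176 = -176 + 389*K*a)
-109275/(-298377) + D(Z(16), 556)/170133 = -109275/(-298377) + (-176 + 389*16²*556)/170133 = -109275*(-1/298377) + (-176 + 389*256*556)*(1/170133) = 36425/99459 + (-176 + 55368704)*(1/170133) = 36425/99459 + 55368528*(1/170133) = 36425/99459 + 18456176/56711 = 1837698506959/5640419349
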